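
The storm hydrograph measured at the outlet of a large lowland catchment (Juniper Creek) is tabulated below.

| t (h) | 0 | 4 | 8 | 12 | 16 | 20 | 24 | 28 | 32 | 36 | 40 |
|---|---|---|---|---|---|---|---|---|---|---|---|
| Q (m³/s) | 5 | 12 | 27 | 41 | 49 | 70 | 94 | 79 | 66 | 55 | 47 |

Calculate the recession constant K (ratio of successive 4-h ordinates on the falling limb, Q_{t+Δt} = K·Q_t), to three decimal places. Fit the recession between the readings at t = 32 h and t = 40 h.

K ≈ 0.844

Using the recession-limb readings at t = 32 h and t = 40 h: Q falls from 66 to 47 m³/s over 2 intervals.
K = (Q₂/Q₁)^(1/2) = (47/66)^(1/2) = 0.844.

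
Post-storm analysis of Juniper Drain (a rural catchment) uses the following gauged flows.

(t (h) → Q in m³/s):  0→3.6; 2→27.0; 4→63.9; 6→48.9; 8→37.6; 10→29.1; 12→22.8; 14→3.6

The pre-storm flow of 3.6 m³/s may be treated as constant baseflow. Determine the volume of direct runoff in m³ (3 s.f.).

Direct-runoff ordinates (Q − Q_b): 0.0, 23.4, 60.3, 45.3, 34.0, 25.5, 19.2, 0.0 m³/s.
ΣQ_DR = 207.7 m³/s.
With Δt = 2 h = 7200 s, V = ΣQ_DR · Δt = 207.7 × 7200 = 1.50 × 10^6 m³.

V ≈ 1.50 × 10^6 m³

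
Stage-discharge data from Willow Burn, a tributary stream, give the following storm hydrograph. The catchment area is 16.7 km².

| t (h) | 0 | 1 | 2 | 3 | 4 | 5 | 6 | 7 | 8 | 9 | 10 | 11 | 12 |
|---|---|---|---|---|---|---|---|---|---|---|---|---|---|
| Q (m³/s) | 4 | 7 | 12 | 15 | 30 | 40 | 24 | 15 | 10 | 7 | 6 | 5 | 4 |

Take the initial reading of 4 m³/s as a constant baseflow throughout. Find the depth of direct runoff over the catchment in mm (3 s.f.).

d ≈ 27.4 mm

Direct runoff: 0.0, 3.0, 8.0, 11.0, 26.0, 36.0, 20.0, 11.0, 6.0, 3.0, 2.0, 1.0, 0.0 m³/s; ΣQ_DR = 127.0 m³/s.
V = ΣQ_DR · Δt = 127.0 × 3600 s = 4.572 × 10^5 m³.
Over A = 16.7 km², depth = V / A = 27.4 mm.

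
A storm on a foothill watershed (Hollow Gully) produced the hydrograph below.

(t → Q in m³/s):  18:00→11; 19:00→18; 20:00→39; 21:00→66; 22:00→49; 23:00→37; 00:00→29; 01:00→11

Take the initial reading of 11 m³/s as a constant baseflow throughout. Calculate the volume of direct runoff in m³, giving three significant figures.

Direct-runoff ordinates (Q − Q_b): 0.0, 7.0, 28.0, 55.0, 38.0, 26.0, 18.0, 0.0 m³/s.
ΣQ_DR = 172.0 m³/s.
With Δt = 1 h = 3600 s, V = ΣQ_DR · Δt = 172.0 × 3600 = 6.19 × 10^5 m³.

V ≈ 6.19 × 10^5 m³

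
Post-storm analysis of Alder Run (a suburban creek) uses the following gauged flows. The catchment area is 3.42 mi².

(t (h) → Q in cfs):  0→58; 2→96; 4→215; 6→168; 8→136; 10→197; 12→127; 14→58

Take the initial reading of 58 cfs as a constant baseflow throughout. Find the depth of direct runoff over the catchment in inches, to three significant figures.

d ≈ 0.536 in

Direct runoff: 0.0, 38.0, 157.0, 110.0, 78.0, 139.0, 69.0, 0.0 cfs; ΣQ_DR = 591.0 cfs.
V = ΣQ_DR · Δt = 591.0 × 7200 s = 4.255 × 10^6 ft³.
Over A = 3.42 mi², depth = V / A = 0.536 in.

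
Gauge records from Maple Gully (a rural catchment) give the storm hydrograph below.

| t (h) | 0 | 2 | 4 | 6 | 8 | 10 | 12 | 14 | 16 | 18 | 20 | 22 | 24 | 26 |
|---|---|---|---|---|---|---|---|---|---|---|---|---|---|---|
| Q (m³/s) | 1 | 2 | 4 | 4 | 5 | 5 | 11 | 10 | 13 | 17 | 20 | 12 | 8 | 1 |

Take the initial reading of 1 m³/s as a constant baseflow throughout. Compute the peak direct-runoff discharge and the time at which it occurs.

Subtracting baseflow gives direct-runoff ordinates: 0.0, 1.0, 3.0, 3.0, 4.0, 4.0, 10.0, 9.0, 12.0, 16.0, 19.0, 11.0, 7.0, 0.0 m³/s.
The maximum is 19.0 m³/s, occurring at the reading for t = 20 h.

Q_p = 19.0 m³/s at t = 20 h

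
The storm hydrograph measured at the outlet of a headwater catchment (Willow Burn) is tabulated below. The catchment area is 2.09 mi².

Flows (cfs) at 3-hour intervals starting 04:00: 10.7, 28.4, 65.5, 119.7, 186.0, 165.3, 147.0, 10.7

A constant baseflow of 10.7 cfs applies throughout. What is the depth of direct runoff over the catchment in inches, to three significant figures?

Direct runoff: 0.0, 17.7, 54.8, 109.0, 175.3, 154.6, 136.3, 0.0 cfs; ΣQ_DR = 647.7 cfs.
V = ΣQ_DR · Δt = 647.7 × 10800 s = 6.995 × 10^6 ft³.
Over A = 2.09 mi², depth = V / A = 1.44 in.

d ≈ 1.44 in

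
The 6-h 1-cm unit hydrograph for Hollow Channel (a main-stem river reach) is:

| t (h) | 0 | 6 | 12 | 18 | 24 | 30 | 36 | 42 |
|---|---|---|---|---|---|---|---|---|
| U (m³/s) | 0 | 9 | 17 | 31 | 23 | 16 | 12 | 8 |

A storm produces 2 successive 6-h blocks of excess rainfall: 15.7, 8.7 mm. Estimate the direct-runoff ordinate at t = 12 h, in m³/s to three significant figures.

Q ≈ 34.5 m³/s

By discrete convolution, Q_j = Σ (P_i / 10 mm) · U_{j−i}.
At t = 12 h (j=2): Q = (15.7/10)·17 + (8.7/10)·9 = 34.5 m³/s.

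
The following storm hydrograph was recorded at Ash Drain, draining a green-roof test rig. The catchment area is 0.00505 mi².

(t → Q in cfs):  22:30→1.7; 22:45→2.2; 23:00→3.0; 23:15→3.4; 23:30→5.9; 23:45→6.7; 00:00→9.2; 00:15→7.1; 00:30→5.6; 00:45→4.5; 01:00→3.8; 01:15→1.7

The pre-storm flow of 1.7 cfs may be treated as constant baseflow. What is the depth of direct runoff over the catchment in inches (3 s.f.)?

d ≈ 2.64 in

Direct runoff: 0.0, 0.5, 1.3, 1.7, 4.2, 5.0, 7.5, 5.4, 3.9, 2.8, 2.1, 0.0 cfs; ΣQ_DR = 34.40 cfs.
V = ΣQ_DR · Δt = 34.40 × 900 s = 30960 ft³.
Over A = 0.00505 mi², depth = V / A = 2.64 in.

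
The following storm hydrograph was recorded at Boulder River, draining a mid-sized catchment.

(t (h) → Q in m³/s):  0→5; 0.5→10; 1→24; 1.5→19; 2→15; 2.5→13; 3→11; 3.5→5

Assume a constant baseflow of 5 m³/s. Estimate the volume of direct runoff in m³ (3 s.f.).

V ≈ 1.12 × 10^5 m³

Direct-runoff ordinates (Q − Q_b): 0.0, 5.0, 19.0, 14.0, 10.0, 8.0, 6.0, 0.0 m³/s.
ΣQ_DR = 62.00 m³/s.
With Δt = 0.5 h = 1800 s, V = ΣQ_DR · Δt = 62.00 × 1800 = 1.12 × 10^5 m³.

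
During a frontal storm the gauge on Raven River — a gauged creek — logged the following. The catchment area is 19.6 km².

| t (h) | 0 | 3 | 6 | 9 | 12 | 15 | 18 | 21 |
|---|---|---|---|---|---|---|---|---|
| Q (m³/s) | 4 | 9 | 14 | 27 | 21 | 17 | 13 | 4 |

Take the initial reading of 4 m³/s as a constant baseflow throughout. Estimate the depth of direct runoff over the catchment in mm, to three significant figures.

d ≈ 42.4 mm

Direct runoff: 0.0, 5.0, 10.0, 23.0, 17.0, 13.0, 9.0, 0.0 m³/s; ΣQ_DR = 77.00 m³/s.
V = ΣQ_DR · Δt = 77.00 × 10800 s = 8.316 × 10^5 m³.
Over A = 19.6 km², depth = V / A = 42.4 mm.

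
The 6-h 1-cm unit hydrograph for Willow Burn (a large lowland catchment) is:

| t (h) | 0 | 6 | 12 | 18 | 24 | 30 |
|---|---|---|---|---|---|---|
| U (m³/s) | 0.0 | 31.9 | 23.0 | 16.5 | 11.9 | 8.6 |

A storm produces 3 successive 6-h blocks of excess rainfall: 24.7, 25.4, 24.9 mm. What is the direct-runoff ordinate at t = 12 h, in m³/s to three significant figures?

By discrete convolution, Q_j = Σ (P_i / 10 mm) · U_{j−i}.
At t = 12 h (j=2): Q = (24.7/10)·23.0 + (25.4/10)·31.9 + (24.9/10)·0.0 = 138 m³/s.

Q ≈ 138 m³/s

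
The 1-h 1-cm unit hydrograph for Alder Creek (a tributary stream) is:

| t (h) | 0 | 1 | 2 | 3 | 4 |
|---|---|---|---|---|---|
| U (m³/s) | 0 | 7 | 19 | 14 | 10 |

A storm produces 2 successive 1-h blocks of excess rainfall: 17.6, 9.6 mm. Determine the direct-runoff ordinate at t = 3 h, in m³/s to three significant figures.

By discrete convolution, Q_j = Σ (P_i / 10 mm) · U_{j−i}.
At t = 3 h (j=3): Q = (17.6/10)·14 + (9.6/10)·19 = 42.9 m³/s.

Q ≈ 42.9 m³/s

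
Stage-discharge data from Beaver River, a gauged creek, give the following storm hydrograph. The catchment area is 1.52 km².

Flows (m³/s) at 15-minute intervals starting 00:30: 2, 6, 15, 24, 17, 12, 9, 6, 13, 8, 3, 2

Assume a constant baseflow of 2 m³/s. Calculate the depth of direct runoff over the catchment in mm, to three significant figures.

d ≈ 55.1 mm

Direct runoff: 0.0, 4.0, 13.0, 22.0, 15.0, 10.0, 7.0, 4.0, 11.0, 6.0, 1.0, 0.0 m³/s; ΣQ_DR = 93.00 m³/s.
V = ΣQ_DR · Δt = 93.00 × 900 s = 83700 m³.
Over A = 1.52 km², depth = V / A = 55.1 mm.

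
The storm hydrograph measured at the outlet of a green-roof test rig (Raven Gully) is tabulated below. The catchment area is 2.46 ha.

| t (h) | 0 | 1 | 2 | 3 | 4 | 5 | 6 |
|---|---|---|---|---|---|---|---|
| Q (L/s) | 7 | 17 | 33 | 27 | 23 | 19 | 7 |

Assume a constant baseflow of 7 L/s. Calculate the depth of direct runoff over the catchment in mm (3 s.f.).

d ≈ 12.3 mm

Direct runoff: 0.0, 10.0, 26.0, 20.0, 16.0, 12.0, 0.0 L/s; ΣQ_DR = 84.00 L/s.
V = ΣQ_DR · Δt = 84.00 × 3600 s = 3.024 × 10^5 L.
Over A = 2.46 ha, depth = V / A = 12.3 mm.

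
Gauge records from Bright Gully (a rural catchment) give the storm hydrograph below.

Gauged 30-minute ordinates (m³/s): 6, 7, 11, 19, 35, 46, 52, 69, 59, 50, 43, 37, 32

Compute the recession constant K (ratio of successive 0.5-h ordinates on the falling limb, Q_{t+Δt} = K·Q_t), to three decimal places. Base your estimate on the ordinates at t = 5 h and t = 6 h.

K ≈ 0.863

Using the recession-limb readings at t = 5 h and t = 6 h: Q falls from 43 to 32 m³/s over 2 intervals.
K = (Q₂/Q₁)^(1/2) = (32/43)^(1/2) = 0.863.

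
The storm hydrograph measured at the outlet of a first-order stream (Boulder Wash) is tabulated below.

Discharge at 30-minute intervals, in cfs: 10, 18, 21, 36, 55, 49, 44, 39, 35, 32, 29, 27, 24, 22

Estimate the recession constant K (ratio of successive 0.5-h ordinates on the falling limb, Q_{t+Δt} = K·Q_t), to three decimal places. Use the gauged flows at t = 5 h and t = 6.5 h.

Using the recession-limb readings at t = 5 h and t = 6.5 h: Q falls from 29 to 22 cfs over 3 intervals.
K = (Q₂/Q₁)^(1/3) = (22/29)^(1/3) = 0.912.

K ≈ 0.912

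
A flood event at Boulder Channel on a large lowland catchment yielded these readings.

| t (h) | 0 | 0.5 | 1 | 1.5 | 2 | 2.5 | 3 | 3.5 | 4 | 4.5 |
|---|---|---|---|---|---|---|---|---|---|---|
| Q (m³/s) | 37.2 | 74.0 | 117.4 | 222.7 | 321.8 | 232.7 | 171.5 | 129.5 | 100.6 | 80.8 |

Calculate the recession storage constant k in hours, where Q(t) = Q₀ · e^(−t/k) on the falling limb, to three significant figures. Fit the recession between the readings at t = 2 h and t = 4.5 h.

k ≈ 1.81 h

On the falling limb, Q drops from 321.8 to 80.8 m³/s between t = 2 h and t = 4.5 h (Δt = 2.5 h).
k = −Δt / ln(Q₂/Q₁) = −2.5 / ln(80.8/321.8) = 1.81 h.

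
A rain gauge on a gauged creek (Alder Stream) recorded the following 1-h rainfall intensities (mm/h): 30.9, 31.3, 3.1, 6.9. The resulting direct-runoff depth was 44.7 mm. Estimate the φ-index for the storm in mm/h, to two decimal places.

φ ≈ 8.75 mm/h

Only the 2 blocks with intensity above φ contribute runoff: 30.9, 31.3 mm/h.
Σ(I−φ)·Δt = d  ⇒  (30.9+31.3 − 2φ)·1 = 44.7
φ = (62.20 − 44.7/1) / 2 = 8.75 mm/h.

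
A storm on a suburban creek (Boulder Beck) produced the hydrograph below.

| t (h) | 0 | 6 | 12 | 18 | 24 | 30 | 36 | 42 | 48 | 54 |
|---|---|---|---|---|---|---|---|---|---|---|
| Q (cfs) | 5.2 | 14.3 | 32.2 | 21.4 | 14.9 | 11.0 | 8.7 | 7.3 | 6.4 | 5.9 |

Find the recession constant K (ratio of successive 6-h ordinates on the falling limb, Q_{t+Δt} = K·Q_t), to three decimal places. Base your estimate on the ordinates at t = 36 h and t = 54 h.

Using the recession-limb readings at t = 36 h and t = 54 h: Q falls from 8.7 to 5.9 cfs over 3 intervals.
K = (Q₂/Q₁)^(1/3) = (5.9/8.7)^(1/3) = 0.879.

K ≈ 0.879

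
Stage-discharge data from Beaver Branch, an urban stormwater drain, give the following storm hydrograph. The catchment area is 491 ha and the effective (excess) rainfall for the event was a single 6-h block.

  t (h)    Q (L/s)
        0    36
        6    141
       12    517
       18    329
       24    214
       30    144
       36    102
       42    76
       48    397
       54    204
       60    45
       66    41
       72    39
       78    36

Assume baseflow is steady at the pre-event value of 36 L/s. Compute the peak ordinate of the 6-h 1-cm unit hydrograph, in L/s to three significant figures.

Direct runoff: 0.0, 105.0, 481.0, 293.0, 178.0, 108.0, 66.0, 40.0, 361.0, 168.0, 9.0, 5.0, 3.0, 0.0 L/s; ΣQ_DR = 1817 L/s, peak = 481.0 L/s.
Runoff depth d = ΣQ_DR·Δt / A = 1817 × 21600 / (491 ha) = 7.993 mm.
The 1-cm UH is the DRH scaled by (10 mm)/d, so U_p = 481.0 × 10/7.993 = 602 L/s.

U_p ≈ 602 L/s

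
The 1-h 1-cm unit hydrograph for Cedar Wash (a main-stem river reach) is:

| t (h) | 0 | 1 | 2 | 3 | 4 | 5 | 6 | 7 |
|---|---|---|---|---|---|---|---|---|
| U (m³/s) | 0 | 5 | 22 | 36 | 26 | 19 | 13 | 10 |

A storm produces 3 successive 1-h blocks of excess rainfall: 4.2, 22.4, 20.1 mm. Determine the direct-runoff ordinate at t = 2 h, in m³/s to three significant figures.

By discrete convolution, Q_j = Σ (P_i / 10 mm) · U_{j−i}.
At t = 2 h (j=2): Q = (4.2/10)·22 + (22.4/10)·5 + (20.1/10)·0 = 20.4 m³/s.

Q ≈ 20.4 m³/s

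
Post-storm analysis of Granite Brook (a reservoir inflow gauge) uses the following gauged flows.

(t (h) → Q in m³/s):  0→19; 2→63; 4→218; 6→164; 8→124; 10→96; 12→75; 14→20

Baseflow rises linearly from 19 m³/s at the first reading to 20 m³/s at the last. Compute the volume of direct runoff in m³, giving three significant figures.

V ≈ 4.49 × 10^6 m³

Direct-runoff ordinates (Q − Q_b): 0.00, 43.86, 198.71, 144.57, 104.43, 76.29, 55.14, 0.00 m³/s.
ΣQ_DR = 623.0 m³/s.
With Δt = 2 h = 7200 s, V = ΣQ_DR · Δt = 623.0 × 7200 = 4.49 × 10^6 m³.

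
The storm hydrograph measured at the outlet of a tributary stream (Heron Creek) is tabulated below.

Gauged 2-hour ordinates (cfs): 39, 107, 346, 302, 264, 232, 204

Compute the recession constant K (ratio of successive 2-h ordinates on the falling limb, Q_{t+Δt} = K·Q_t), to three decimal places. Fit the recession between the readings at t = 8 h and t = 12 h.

Using the recession-limb readings at t = 8 h and t = 12 h: Q falls from 264 to 204 cfs over 2 intervals.
K = (Q₂/Q₁)^(1/2) = (204/264)^(1/2) = 0.879.

K ≈ 0.879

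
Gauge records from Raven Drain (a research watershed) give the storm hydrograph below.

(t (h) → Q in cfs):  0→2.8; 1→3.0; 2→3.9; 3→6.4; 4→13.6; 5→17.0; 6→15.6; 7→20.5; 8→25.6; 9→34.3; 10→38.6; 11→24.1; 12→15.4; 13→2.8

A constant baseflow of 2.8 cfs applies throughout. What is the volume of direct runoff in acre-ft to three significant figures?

Direct-runoff ordinates (Q − Q_b): 0.0, 0.2, 1.1, 3.6, 10.8, 14.2, 12.8, 17.7, 22.8, 31.5, 35.8, 21.3, 12.6, 0.0 cfs.
ΣQ_DR = 184.4 cfs.
With Δt = 1 h = 3600 s, V = ΣQ_DR · Δt = 184.4 × 3600 = 6.64 × 10^5 ft³ = 15.2 acre-ft.

V ≈ 15.2 acre-ft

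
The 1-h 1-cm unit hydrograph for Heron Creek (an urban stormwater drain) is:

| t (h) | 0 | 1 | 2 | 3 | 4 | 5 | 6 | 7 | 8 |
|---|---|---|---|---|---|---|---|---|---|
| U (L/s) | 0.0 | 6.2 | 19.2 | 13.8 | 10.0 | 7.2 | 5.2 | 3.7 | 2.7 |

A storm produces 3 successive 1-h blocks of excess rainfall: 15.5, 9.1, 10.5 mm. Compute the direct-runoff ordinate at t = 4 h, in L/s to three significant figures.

Q ≈ 48.2 L/s

By discrete convolution, Q_j = Σ (P_i / 10 mm) · U_{j−i}.
At t = 4 h (j=4): Q = (15.5/10)·10.0 + (9.1/10)·13.8 + (10.5/10)·19.2 = 48.2 L/s.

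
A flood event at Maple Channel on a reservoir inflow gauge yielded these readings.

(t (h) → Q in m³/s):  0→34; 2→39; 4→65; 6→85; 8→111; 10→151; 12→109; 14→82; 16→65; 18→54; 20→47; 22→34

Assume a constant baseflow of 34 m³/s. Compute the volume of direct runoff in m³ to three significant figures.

V ≈ 3.37 × 10^6 m³

Direct-runoff ordinates (Q − Q_b): 0.0, 5.0, 31.0, 51.0, 77.0, 117.0, 75.0, 48.0, 31.0, 20.0, 13.0, 0.0 m³/s.
ΣQ_DR = 468.0 m³/s.
With Δt = 2 h = 7200 s, V = ΣQ_DR · Δt = 468.0 × 7200 = 3.37 × 10^6 m³.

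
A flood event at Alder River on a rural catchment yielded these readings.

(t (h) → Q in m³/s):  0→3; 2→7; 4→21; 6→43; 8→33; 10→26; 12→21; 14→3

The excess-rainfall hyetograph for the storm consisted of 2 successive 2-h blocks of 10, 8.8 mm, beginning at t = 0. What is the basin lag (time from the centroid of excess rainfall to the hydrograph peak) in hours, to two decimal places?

Centroid of excess rainfall: t_c = Σ P_i·t̄_i / ΣP_i = 1.9362 h (block centres at 1, 3 h).
Hydrograph peak occurs at t = 6 h, so basin lag t_L = 6 − 1.9362 = 4.06 h.

t_L ≈ 4.06 h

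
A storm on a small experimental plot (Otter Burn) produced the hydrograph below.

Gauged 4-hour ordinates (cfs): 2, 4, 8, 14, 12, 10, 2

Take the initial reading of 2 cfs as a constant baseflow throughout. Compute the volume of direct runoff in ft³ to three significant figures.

Direct-runoff ordinates (Q − Q_b): 0.0, 2.0, 6.0, 12.0, 10.0, 8.0, 0.0 cfs.
ΣQ_DR = 38.00 cfs.
With Δt = 4 h = 14400 s, V = ΣQ_DR · Δt = 38.00 × 14400 = 5.47 × 10^5 ft³.

V ≈ 5.47 × 10^5 ft³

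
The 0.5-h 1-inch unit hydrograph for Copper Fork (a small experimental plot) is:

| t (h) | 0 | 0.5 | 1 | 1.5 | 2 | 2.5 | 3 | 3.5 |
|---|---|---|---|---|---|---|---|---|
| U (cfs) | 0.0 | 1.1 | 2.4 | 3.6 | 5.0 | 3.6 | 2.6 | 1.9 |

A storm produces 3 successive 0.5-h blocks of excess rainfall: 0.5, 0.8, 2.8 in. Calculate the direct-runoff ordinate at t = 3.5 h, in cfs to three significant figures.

By discrete convolution, Q_j = Σ (P_i / 1 in) · U_{j−i}.
At t = 3.5 h (j=7): Q = (0.5/1)·1.9 + (0.8/1)·2.6 + (2.8/1)·3.6 = 13.1 cfs.

Q ≈ 13.1 cfs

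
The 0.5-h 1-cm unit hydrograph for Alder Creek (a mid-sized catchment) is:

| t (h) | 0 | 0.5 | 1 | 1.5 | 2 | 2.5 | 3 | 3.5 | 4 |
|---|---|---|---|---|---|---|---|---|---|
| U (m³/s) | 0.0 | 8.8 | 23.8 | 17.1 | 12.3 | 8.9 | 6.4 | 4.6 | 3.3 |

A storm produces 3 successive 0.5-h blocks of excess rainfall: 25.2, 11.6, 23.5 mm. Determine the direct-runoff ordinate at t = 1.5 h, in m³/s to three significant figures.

Q ≈ 91.4 m³/s

By discrete convolution, Q_j = Σ (P_i / 10 mm) · U_{j−i}.
At t = 1.5 h (j=3): Q = (25.2/10)·17.1 + (11.6/10)·23.8 + (23.5/10)·8.8 = 91.4 m³/s.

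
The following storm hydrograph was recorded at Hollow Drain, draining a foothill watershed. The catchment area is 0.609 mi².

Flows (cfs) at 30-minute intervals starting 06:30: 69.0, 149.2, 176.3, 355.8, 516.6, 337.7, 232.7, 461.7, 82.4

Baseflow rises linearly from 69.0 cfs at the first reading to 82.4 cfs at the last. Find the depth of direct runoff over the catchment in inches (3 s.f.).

d ≈ 2.16 in

Direct runoff: 0.00, 78.53, 103.95, 281.77, 440.90, 260.32, 153.65, 380.98, 0.00 cfs; ΣQ_DR = 1700 cfs.
V = ΣQ_DR · Δt = 1700 × 1800 s = 3.060 × 10^6 ft³.
Over A = 0.609 mi², depth = V / A = 2.16 in.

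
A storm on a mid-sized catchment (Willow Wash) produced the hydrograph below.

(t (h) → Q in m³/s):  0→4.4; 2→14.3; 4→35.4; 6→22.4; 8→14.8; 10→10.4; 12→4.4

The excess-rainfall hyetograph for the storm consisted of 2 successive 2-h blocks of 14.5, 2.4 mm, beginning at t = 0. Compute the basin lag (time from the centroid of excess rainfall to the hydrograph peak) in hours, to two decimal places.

Centroid of excess rainfall: t_c = Σ P_i·t̄_i / ΣP_i = 1.2840 h (block centres at 1, 3 h).
Hydrograph peak occurs at t = 4 h, so basin lag t_L = 4 − 1.2840 = 2.72 h.

t_L ≈ 2.72 h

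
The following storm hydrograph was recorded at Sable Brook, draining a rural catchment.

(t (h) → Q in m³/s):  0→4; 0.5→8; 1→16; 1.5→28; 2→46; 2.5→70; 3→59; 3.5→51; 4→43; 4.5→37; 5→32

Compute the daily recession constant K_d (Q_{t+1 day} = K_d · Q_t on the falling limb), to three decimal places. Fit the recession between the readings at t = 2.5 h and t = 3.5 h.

Between t = 2.5 h and t = 3.5 h the flow falls from 70 to 51 m³/s over 2×0.5 h = 1 h.
Per-interval ratio K = (51/70)^(1/2) = 0.8536; K_d = K^(24/0.5) = 0.001.

K_d ≈ 0.001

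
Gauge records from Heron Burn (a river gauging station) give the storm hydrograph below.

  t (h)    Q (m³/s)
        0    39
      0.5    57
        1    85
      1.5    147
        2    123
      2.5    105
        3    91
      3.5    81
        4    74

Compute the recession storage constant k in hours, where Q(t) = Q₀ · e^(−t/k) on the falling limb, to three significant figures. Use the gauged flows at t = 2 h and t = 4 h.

On the falling limb, Q drops from 123 to 74 m³/s between t = 2 h and t = 4 h (Δt = 2 h).
k = −Δt / ln(Q₂/Q₁) = −2 / ln(74/123) = 3.94 h.

k ≈ 3.94 h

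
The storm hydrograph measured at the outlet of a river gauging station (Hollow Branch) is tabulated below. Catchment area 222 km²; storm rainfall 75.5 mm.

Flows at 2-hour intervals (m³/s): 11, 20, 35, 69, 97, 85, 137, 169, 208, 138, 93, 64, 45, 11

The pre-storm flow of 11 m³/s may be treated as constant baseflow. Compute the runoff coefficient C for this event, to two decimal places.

ΣQ_DR = 1028 m³/s; V = ΣQ_DR·Δt = 7.402 × 10^6 m³.
Runoff depth d = V / A = 33.34 mm.
C = d / P = 33.34 / 75.5 = 0.44.

C ≈ 0.44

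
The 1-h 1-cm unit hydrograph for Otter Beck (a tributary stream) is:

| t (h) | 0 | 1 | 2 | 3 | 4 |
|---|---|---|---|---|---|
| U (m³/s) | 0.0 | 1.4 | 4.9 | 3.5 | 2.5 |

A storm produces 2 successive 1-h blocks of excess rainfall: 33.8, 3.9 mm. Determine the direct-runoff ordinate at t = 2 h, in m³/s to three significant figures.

By discrete convolution, Q_j = Σ (P_i / 10 mm) · U_{j−i}.
At t = 2 h (j=2): Q = (33.8/10)·4.9 + (3.9/10)·1.4 = 17.1 m³/s.

Q ≈ 17.1 m³/s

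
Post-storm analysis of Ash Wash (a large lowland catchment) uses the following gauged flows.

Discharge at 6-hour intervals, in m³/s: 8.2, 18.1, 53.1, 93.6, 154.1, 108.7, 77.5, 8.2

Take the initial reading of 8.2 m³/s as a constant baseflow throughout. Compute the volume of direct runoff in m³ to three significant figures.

V ≈ 9.85 × 10^6 m³

Direct-runoff ordinates (Q − Q_b): 0.0, 9.9, 44.9, 85.4, 145.9, 100.5, 69.3, 0.0 m³/s.
ΣQ_DR = 455.9 m³/s.
With Δt = 6 h = 21600 s, V = ΣQ_DR · Δt = 455.9 × 21600 = 9.85 × 10^6 m³.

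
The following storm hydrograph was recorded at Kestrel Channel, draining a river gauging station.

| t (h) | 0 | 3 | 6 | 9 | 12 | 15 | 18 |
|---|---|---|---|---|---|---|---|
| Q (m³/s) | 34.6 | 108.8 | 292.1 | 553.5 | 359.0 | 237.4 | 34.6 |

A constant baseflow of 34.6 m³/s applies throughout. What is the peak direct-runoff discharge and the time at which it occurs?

Q_p = 518.9 m³/s at t = 9 h

Subtracting baseflow gives direct-runoff ordinates: 0.0, 74.2, 257.5, 518.9, 324.4, 202.8, 0.0 m³/s.
The maximum is 518.9 m³/s, occurring at the reading for t = 9 h.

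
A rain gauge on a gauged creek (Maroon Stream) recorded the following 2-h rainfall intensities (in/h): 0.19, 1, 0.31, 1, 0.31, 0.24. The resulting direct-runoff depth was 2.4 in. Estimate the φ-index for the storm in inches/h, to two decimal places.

Only the 2 blocks with intensity above φ contribute runoff: 1, 1 in/h.
Σ(I−φ)·Δt = d  ⇒  (1+1 − 2φ)·2 = 2.4
φ = (2.000 − 2.4/2) / 2 = 0.40 in/h.

φ ≈ 0.40 in/h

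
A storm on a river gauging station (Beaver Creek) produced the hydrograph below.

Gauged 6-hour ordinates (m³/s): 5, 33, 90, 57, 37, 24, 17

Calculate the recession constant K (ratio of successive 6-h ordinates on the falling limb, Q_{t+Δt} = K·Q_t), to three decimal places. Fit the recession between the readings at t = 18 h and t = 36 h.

Using the recession-limb readings at t = 18 h and t = 36 h: Q falls from 57 to 17 m³/s over 3 intervals.
K = (Q₂/Q₁)^(1/3) = (17/57)^(1/3) = 0.668.

K ≈ 0.668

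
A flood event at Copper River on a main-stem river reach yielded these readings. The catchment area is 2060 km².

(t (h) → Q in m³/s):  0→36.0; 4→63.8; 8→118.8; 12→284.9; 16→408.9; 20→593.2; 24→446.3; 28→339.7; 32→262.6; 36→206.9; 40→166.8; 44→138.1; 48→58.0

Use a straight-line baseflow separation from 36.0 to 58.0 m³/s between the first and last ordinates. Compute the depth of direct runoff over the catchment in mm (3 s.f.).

Direct runoff: 0.00, 25.97, 79.13, 243.40, 365.57, 548.03, 399.30, 290.87, 211.93, 154.40, 112.47, 81.93, 0.00 m³/s; ΣQ_DR = 2513 m³/s.
V = ΣQ_DR · Δt = 2513 × 14400 s = 3.619 × 10^7 m³.
Over A = 2060 km², depth = V / A = 17.6 mm.

d ≈ 17.6 mm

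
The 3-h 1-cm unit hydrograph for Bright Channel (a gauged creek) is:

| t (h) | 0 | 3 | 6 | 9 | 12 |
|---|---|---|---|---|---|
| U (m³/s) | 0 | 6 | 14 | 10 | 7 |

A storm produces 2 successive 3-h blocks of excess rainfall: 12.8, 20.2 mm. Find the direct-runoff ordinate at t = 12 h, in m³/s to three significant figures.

Q ≈ 29.2 m³/s

By discrete convolution, Q_j = Σ (P_i / 10 mm) · U_{j−i}.
At t = 12 h (j=4): Q = (12.8/10)·7 + (20.2/10)·10 = 29.2 m³/s.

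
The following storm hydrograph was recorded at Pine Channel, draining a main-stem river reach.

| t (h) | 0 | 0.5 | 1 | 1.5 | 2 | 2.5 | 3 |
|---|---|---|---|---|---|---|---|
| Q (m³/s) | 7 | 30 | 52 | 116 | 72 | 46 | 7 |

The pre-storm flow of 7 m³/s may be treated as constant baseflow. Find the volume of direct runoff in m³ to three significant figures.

V ≈ 5.06 × 10^5 m³

Direct-runoff ordinates (Q − Q_b): 0.0, 23.0, 45.0, 109.0, 65.0, 39.0, 0.0 m³/s.
ΣQ_DR = 281.0 m³/s.
With Δt = 0.5 h = 1800 s, V = ΣQ_DR · Δt = 281.0 × 1800 = 5.06 × 10^5 m³.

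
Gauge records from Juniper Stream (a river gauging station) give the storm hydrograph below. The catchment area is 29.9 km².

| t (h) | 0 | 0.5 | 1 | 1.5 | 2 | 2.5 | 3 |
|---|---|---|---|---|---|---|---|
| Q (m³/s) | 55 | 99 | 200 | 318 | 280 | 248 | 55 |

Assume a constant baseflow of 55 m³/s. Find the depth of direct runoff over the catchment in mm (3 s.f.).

Direct runoff: 0.0, 44.0, 145.0, 263.0, 225.0, 193.0, 0.0 m³/s; ΣQ_DR = 870.0 m³/s.
V = ΣQ_DR · Δt = 870.0 × 1800 s = 1.566 × 10^6 m³.
Over A = 29.9 km², depth = V / A = 52.4 mm.

d ≈ 52.4 mm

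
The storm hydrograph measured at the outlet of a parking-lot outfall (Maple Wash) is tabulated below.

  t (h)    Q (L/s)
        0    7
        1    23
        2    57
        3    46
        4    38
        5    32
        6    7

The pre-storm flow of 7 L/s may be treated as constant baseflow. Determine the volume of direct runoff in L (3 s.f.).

V ≈ 5.80 × 10^5 L

Direct-runoff ordinates (Q − Q_b): 0.0, 16.0, 50.0, 39.0, 31.0, 25.0, 0.0 L/s.
ΣQ_DR = 161.0 L/s.
With Δt = 1 h = 3600 s, V = ΣQ_DR · Δt = 161.0 × 3600 = 5.80 × 10^5 L.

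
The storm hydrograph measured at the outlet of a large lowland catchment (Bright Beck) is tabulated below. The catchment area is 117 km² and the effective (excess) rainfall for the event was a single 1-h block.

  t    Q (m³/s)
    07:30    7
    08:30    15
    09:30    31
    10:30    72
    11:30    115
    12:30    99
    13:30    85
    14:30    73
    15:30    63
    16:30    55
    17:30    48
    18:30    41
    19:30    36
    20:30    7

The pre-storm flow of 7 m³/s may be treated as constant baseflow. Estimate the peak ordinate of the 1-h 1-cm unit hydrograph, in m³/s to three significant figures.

Direct runoff: 0.0, 8.0, 24.0, 65.0, 108.0, 92.0, 78.0, 66.0, 56.0, 48.0, 41.0, 34.0, 29.0, 0.0 m³/s; ΣQ_DR = 649.0 m³/s, peak = 108.0 m³/s.
Runoff depth d = ΣQ_DR·Δt / A = 649.0 × 3600 / (117 km²) = 19.97 mm.
The 1-cm UH is the DRH scaled by (10 mm)/d, so U_p = 108.0 × 10/19.97 = 54.1 m³/s.

U_p ≈ 54.1 m³/s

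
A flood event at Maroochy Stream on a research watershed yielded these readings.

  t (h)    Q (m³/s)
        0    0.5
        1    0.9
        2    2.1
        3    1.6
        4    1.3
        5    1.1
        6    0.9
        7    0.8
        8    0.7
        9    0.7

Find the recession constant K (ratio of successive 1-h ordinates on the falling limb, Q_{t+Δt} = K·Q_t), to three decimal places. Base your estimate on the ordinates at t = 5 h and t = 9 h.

Using the recession-limb readings at t = 5 h and t = 9 h: Q falls from 1.1 to 0.7 m³/s over 4 intervals.
K = (Q₂/Q₁)^(1/4) = (0.7/1.1)^(1/4) = 0.893.

K ≈ 0.893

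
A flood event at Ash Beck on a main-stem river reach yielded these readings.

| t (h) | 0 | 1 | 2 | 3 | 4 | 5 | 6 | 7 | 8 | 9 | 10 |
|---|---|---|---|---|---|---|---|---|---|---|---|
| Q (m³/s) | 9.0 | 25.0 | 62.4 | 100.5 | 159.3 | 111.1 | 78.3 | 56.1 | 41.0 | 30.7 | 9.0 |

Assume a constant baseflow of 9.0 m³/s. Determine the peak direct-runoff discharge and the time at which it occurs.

Subtracting baseflow gives direct-runoff ordinates: 0.0, 16.0, 53.4, 91.5, 150.3, 102.1, 69.3, 47.1, 32.0, 21.7, 0.0 m³/s.
The maximum is 150.3 m³/s, occurring at the reading for t = 4 h.

Q_p = 150.3 m³/s at t = 4 h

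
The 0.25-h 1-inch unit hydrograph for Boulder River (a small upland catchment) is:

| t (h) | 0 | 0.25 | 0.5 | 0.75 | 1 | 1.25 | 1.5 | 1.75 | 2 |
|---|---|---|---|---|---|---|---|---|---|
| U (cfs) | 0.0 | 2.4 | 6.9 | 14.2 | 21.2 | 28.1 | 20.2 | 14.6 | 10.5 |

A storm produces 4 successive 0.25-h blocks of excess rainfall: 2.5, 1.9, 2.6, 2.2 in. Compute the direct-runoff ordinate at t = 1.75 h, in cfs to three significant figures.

Q ≈ 195 cfs

By discrete convolution, Q_j = Σ (P_i / 1 in) · U_{j−i}.
At t = 1.75 h (j=7): Q = (2.5/1)·14.6 + (1.9/1)·20.2 + (2.6/1)·28.1 + (2.2/1)·21.2 = 195 cfs.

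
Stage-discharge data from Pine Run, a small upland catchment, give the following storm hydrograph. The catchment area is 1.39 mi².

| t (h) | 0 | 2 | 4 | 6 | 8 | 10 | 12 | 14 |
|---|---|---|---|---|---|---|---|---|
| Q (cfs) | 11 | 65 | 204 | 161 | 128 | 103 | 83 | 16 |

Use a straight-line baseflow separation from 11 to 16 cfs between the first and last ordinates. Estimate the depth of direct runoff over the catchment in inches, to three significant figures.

d ≈ 1.48 in

Direct runoff: 0.00, 53.29, 191.57, 147.86, 114.14, 88.43, 67.71, 0.00 cfs; ΣQ_DR = 663.0 cfs.
V = ΣQ_DR · Δt = 663.0 × 7200 s = 4.774 × 10^6 ft³.
Over A = 1.39 mi², depth = V / A = 1.48 in.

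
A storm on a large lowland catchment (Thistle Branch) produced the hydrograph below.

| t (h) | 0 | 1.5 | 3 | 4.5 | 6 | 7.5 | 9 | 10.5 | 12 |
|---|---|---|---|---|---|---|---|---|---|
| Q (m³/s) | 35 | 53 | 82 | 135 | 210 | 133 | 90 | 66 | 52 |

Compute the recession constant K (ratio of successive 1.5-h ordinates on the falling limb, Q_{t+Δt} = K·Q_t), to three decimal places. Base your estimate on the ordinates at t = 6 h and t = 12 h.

K ≈ 0.705

Using the recession-limb readings at t = 6 h and t = 12 h: Q falls from 210 to 52 m³/s over 4 intervals.
K = (Q₂/Q₁)^(1/4) = (52/210)^(1/4) = 0.705.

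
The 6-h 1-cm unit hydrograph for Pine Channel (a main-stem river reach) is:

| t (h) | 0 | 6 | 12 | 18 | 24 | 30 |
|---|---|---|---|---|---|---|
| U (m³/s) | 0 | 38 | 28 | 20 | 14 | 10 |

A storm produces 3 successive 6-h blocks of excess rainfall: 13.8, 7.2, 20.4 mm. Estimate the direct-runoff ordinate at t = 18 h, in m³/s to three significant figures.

By discrete convolution, Q_j = Σ (P_i / 10 mm) · U_{j−i}.
At t = 18 h (j=3): Q = (13.8/10)·20 + (7.2/10)·28 + (20.4/10)·38 = 125 m³/s.

Q ≈ 125 m³/s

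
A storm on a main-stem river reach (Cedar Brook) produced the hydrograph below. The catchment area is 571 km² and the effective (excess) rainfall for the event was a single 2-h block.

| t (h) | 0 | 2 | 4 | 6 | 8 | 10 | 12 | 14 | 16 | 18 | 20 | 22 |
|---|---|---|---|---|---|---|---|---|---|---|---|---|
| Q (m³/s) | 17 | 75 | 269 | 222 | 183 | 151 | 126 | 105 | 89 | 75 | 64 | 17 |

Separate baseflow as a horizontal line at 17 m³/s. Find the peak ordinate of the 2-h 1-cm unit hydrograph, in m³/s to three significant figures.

U_p ≈ 168 m³/s

Direct runoff: 0.0, 58.0, 252.0, 205.0, 166.0, 134.0, 109.0, 88.0, 72.0, 58.0, 47.0, 0.0 m³/s; ΣQ_DR = 1189 m³/s, peak = 252.0 m³/s.
Runoff depth d = ΣQ_DR·Δt / A = 1189 × 7200 / (571 km²) = 14.99 mm.
The 1-cm UH is the DRH scaled by (10 mm)/d, so U_p = 252.0 × 10/14.99 = 168 m³/s.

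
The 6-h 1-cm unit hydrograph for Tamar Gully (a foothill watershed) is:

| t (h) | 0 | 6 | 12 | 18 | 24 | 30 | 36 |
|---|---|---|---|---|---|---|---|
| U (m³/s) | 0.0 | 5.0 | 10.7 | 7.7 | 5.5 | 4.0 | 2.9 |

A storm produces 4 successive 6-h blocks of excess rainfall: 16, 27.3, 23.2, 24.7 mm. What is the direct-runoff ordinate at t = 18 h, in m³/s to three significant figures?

By discrete convolution, Q_j = Σ (P_i / 10 mm) · U_{j−i}.
At t = 18 h (j=3): Q = (16/10)·7.7 + (27.3/10)·10.7 + (23.2/10)·5.0 + (24.7/10)·0.0 = 53.1 m³/s.

Q ≈ 53.1 m³/s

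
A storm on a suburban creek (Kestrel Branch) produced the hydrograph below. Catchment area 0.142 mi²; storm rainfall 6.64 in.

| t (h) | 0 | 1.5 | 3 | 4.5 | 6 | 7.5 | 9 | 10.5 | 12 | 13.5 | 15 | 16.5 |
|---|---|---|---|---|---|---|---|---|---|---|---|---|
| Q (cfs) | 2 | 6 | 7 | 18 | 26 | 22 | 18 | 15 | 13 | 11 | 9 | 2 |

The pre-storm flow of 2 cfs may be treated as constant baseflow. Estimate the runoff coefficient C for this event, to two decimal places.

ΣQ_DR = 125.0 cfs; V = ΣQ_DR·Δt = 6.750 × 10^5 ft³.
Runoff depth d = V / A = 2.046 in.
C = d / P = 2.046 / 6.64 = 0.31.

C ≈ 0.31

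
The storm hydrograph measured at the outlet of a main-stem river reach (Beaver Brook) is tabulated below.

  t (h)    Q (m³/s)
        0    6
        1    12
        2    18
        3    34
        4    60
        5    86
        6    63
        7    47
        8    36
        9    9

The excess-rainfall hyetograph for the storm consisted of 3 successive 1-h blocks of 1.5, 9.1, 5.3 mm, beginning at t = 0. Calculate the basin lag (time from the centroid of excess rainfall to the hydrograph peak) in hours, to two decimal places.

t_L ≈ 3.26 h

Centroid of excess rainfall: t_c = Σ P_i·t̄_i / ΣP_i = 1.7390 h (block centres at 0.5, 1.5, 2.5 h).
Hydrograph peak occurs at t = 5 h, so basin lag t_L = 5 − 1.7390 = 3.26 h.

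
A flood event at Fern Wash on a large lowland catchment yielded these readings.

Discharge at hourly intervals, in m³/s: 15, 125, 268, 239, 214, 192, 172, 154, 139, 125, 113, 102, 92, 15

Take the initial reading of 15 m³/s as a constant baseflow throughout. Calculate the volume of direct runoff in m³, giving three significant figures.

Direct-runoff ordinates (Q − Q_b): 0.0, 110.0, 253.0, 224.0, 199.0, 177.0, 157.0, 139.0, 124.0, 110.0, 98.0, 87.0, 77.0, 0.0 m³/s.
ΣQ_DR = 1755 m³/s.
With Δt = 1 h = 3600 s, V = ΣQ_DR · Δt = 1755 × 3600 = 6.32 × 10^6 m³.

V ≈ 6.32 × 10^6 m³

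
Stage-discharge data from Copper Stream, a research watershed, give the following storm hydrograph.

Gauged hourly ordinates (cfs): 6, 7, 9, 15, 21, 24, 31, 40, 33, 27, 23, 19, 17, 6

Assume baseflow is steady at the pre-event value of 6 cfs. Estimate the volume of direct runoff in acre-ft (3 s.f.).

V ≈ 16.0 acre-ft

Direct-runoff ordinates (Q − Q_b): 0.0, 1.0, 3.0, 9.0, 15.0, 18.0, 25.0, 34.0, 27.0, 21.0, 17.0, 13.0, 11.0, 0.0 cfs.
ΣQ_DR = 194.0 cfs.
With Δt = 1 h = 3600 s, V = ΣQ_DR · Δt = 194.0 × 3600 = 6.98 × 10^5 ft³ = 16.0 acre-ft.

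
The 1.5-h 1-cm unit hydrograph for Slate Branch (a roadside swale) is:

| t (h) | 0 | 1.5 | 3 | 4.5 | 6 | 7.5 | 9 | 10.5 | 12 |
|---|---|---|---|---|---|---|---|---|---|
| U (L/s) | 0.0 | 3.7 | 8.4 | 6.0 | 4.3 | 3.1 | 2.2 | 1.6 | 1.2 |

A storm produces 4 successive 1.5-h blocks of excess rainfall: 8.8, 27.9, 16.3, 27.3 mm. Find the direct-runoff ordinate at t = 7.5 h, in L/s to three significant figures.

Q ≈ 47.4 L/s

By discrete convolution, Q_j = Σ (P_i / 10 mm) · U_{j−i}.
At t = 7.5 h (j=5): Q = (8.8/10)·3.1 + (27.9/10)·4.3 + (16.3/10)·6.0 + (27.3/10)·8.4 = 47.4 L/s.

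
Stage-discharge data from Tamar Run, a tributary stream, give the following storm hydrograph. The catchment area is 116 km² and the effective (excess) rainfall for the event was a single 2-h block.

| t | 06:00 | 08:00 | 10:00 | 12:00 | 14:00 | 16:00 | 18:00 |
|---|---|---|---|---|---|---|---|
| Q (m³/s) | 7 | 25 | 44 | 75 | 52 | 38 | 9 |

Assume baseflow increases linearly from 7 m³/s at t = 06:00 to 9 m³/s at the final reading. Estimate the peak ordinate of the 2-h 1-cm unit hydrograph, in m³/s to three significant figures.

Direct runoff: 0.00, 17.67, 36.33, 67.00, 43.67, 29.33, 0.00 m³/s; ΣQ_DR = 194.0 m³/s, peak = 67.00 m³/s.
Runoff depth d = ΣQ_DR·Δt / A = 194.0 × 7200 / (116 km²) = 12.04 mm.
The 1-cm UH is the DRH scaled by (10 mm)/d, so U_p = 67.00 × 10/12.04 = 55.6 m³/s.

U_p ≈ 55.6 m³/s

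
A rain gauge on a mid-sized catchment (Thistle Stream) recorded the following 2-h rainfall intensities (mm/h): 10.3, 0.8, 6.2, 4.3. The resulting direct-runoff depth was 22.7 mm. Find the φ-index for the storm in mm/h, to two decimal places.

Only the 3 blocks with intensity above φ contribute runoff: 10.3, 6.2, 4.3 mm/h.
Σ(I−φ)·Δt = d  ⇒  (10.3+6.2+4.3 − 3φ)·2 = 22.7
φ = (20.80 − 22.7/2) / 3 = 3.15 mm/h.

φ ≈ 3.15 mm/h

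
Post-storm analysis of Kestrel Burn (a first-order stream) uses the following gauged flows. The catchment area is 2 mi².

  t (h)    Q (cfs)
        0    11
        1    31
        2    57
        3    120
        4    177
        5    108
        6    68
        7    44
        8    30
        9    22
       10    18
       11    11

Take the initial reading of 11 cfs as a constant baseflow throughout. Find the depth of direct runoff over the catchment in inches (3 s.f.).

Direct runoff: 0.0, 20.0, 46.0, 109.0, 166.0, 97.0, 57.0, 33.0, 19.0, 11.0, 7.0, 0.0 cfs; ΣQ_DR = 565.0 cfs.
V = ΣQ_DR · Δt = 565.0 × 3600 s = 2.034 × 10^6 ft³.
Over A = 2 mi², depth = V / A = 0.438 in.

d ≈ 0.438 in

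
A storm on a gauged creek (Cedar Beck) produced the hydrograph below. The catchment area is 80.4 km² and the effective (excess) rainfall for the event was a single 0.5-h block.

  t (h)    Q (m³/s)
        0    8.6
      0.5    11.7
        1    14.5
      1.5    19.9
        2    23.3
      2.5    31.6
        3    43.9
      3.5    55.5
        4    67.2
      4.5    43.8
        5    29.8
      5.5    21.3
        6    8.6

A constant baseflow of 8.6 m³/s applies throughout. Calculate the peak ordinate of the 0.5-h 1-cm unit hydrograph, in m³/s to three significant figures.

Direct runoff: 0.0, 3.1, 5.9, 11.3, 14.7, 23.0, 35.3, 46.9, 58.6, 35.2, 21.2, 12.7, 0.0 m³/s; ΣQ_DR = 267.9 m³/s, peak = 58.6 m³/s.
Runoff depth d = ΣQ_DR·Δt / A = 267.9 × 1800 / (80.4 km²) = 5.998 mm.
The 1-cm UH is the DRH scaled by (10 mm)/d, so U_p = 58.6 × 10/5.998 = 97.7 m³/s.

U_p ≈ 97.7 m³/s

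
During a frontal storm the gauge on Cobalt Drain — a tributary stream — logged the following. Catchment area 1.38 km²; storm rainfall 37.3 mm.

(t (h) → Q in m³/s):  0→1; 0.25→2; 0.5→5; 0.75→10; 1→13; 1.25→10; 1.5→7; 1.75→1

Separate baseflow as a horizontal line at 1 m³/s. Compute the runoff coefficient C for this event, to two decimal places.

C ≈ 0.72

ΣQ_DR = 41.00 m³/s; V = ΣQ_DR·Δt = 36900 m³.
Runoff depth d = V / A = 26.74 mm.
C = d / P = 26.74 / 37.3 = 0.72.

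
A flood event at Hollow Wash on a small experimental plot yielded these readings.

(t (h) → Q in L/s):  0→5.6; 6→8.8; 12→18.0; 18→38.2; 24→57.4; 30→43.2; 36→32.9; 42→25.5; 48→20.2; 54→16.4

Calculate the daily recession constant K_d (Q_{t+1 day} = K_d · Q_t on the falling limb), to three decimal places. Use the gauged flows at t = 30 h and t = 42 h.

Between t = 30 h and t = 42 h the flow falls from 43.2 to 25.5 L/s over 2×6 h = 12 h.
Per-interval ratio K = (25.5/43.2)^(1/2) = 0.7683; K_d = K^(24/6) = 0.348.

K_d ≈ 0.348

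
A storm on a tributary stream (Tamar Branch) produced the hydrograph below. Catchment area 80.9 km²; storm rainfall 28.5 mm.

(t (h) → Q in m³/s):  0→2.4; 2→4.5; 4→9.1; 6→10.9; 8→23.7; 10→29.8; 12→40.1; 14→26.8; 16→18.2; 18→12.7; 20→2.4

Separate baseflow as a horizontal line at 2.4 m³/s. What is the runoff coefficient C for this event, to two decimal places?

ΣQ_DR = 154.2 m³/s; V = ΣQ_DR·Δt = 1.110 × 10^6 m³.
Runoff depth d = V / A = 13.72 mm.
C = d / P = 13.72 / 28.5 = 0.48.

C ≈ 0.48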